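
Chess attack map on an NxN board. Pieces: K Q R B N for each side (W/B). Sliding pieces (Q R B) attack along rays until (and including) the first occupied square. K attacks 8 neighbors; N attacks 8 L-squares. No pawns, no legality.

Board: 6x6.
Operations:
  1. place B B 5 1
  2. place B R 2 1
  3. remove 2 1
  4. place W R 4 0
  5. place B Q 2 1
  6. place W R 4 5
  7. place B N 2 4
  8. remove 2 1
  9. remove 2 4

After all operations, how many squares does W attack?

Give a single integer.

Answer: 16

Derivation:
Op 1: place BB@(5,1)
Op 2: place BR@(2,1)
Op 3: remove (2,1)
Op 4: place WR@(4,0)
Op 5: place BQ@(2,1)
Op 6: place WR@(4,5)
Op 7: place BN@(2,4)
Op 8: remove (2,1)
Op 9: remove (2,4)
Per-piece attacks for W:
  WR@(4,0): attacks (4,1) (4,2) (4,3) (4,4) (4,5) (5,0) (3,0) (2,0) (1,0) (0,0) [ray(0,1) blocked at (4,5)]
  WR@(4,5): attacks (4,4) (4,3) (4,2) (4,1) (4,0) (5,5) (3,5) (2,5) (1,5) (0,5) [ray(0,-1) blocked at (4,0)]
Union (16 distinct): (0,0) (0,5) (1,0) (1,5) (2,0) (2,5) (3,0) (3,5) (4,0) (4,1) (4,2) (4,3) (4,4) (4,5) (5,0) (5,5)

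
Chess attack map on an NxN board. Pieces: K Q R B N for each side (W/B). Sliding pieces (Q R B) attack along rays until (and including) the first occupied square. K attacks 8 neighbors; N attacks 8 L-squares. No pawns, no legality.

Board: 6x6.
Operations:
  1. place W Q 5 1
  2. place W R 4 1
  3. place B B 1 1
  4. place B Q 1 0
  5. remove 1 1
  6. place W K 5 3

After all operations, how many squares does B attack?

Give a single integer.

Answer: 15

Derivation:
Op 1: place WQ@(5,1)
Op 2: place WR@(4,1)
Op 3: place BB@(1,1)
Op 4: place BQ@(1,0)
Op 5: remove (1,1)
Op 6: place WK@(5,3)
Per-piece attacks for B:
  BQ@(1,0): attacks (1,1) (1,2) (1,3) (1,4) (1,5) (2,0) (3,0) (4,0) (5,0) (0,0) (2,1) (3,2) (4,3) (5,4) (0,1)
Union (15 distinct): (0,0) (0,1) (1,1) (1,2) (1,3) (1,4) (1,5) (2,0) (2,1) (3,0) (3,2) (4,0) (4,3) (5,0) (5,4)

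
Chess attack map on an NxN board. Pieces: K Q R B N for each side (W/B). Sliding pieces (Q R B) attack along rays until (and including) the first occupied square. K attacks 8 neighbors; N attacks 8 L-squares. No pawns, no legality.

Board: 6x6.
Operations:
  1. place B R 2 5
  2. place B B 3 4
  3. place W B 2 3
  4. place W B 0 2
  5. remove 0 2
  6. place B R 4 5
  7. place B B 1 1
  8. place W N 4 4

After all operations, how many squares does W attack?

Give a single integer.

Op 1: place BR@(2,5)
Op 2: place BB@(3,4)
Op 3: place WB@(2,3)
Op 4: place WB@(0,2)
Op 5: remove (0,2)
Op 6: place BR@(4,5)
Op 7: place BB@(1,1)
Op 8: place WN@(4,4)
Per-piece attacks for W:
  WB@(2,3): attacks (3,4) (3,2) (4,1) (5,0) (1,4) (0,5) (1,2) (0,1) [ray(1,1) blocked at (3,4)]
  WN@(4,4): attacks (2,5) (5,2) (3,2) (2,3)
Union (11 distinct): (0,1) (0,5) (1,2) (1,4) (2,3) (2,5) (3,2) (3,4) (4,1) (5,0) (5,2)

Answer: 11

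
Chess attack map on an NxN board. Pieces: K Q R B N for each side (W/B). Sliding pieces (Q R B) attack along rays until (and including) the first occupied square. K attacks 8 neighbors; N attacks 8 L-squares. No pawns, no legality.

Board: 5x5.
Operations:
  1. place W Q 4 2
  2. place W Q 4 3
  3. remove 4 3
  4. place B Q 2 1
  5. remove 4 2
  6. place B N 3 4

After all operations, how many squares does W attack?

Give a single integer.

Answer: 0

Derivation:
Op 1: place WQ@(4,2)
Op 2: place WQ@(4,3)
Op 3: remove (4,3)
Op 4: place BQ@(2,1)
Op 5: remove (4,2)
Op 6: place BN@(3,4)
Per-piece attacks for W:
Union (0 distinct): (none)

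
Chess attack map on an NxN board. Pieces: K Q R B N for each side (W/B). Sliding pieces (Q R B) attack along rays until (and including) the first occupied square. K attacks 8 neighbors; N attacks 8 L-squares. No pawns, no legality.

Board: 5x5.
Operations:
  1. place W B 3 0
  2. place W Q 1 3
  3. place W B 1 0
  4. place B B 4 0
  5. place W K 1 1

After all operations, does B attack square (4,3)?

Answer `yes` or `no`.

Answer: no

Derivation:
Op 1: place WB@(3,0)
Op 2: place WQ@(1,3)
Op 3: place WB@(1,0)
Op 4: place BB@(4,0)
Op 5: place WK@(1,1)
Per-piece attacks for B:
  BB@(4,0): attacks (3,1) (2,2) (1,3) [ray(-1,1) blocked at (1,3)]
B attacks (4,3): no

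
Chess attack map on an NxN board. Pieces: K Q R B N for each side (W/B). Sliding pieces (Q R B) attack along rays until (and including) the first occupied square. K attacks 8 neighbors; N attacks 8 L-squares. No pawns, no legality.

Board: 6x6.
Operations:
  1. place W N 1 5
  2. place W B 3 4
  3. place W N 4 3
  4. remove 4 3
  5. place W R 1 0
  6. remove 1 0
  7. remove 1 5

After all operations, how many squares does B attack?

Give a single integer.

Answer: 0

Derivation:
Op 1: place WN@(1,5)
Op 2: place WB@(3,4)
Op 3: place WN@(4,3)
Op 4: remove (4,3)
Op 5: place WR@(1,0)
Op 6: remove (1,0)
Op 7: remove (1,5)
Per-piece attacks for B:
Union (0 distinct): (none)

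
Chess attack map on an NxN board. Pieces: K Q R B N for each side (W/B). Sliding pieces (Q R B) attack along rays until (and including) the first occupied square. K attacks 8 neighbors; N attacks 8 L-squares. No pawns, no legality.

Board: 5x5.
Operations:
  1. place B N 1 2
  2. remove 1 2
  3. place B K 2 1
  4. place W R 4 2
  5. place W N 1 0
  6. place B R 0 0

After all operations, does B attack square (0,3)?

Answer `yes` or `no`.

Op 1: place BN@(1,2)
Op 2: remove (1,2)
Op 3: place BK@(2,1)
Op 4: place WR@(4,2)
Op 5: place WN@(1,0)
Op 6: place BR@(0,0)
Per-piece attacks for B:
  BR@(0,0): attacks (0,1) (0,2) (0,3) (0,4) (1,0) [ray(1,0) blocked at (1,0)]
  BK@(2,1): attacks (2,2) (2,0) (3,1) (1,1) (3,2) (3,0) (1,2) (1,0)
B attacks (0,3): yes

Answer: yes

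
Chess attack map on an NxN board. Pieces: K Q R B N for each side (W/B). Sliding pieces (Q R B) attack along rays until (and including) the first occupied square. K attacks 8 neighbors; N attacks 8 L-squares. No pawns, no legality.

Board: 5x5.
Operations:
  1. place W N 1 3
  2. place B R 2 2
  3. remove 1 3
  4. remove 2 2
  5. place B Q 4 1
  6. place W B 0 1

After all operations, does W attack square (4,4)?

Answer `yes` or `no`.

Answer: no

Derivation:
Op 1: place WN@(1,3)
Op 2: place BR@(2,2)
Op 3: remove (1,3)
Op 4: remove (2,2)
Op 5: place BQ@(4,1)
Op 6: place WB@(0,1)
Per-piece attacks for W:
  WB@(0,1): attacks (1,2) (2,3) (3,4) (1,0)
W attacks (4,4): no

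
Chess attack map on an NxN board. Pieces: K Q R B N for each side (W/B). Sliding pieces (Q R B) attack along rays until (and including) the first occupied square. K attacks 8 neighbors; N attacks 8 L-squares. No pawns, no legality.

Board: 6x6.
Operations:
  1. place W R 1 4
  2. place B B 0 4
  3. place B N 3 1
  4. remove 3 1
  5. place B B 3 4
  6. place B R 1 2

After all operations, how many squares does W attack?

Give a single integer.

Answer: 6

Derivation:
Op 1: place WR@(1,4)
Op 2: place BB@(0,4)
Op 3: place BN@(3,1)
Op 4: remove (3,1)
Op 5: place BB@(3,4)
Op 6: place BR@(1,2)
Per-piece attacks for W:
  WR@(1,4): attacks (1,5) (1,3) (1,2) (2,4) (3,4) (0,4) [ray(0,-1) blocked at (1,2); ray(1,0) blocked at (3,4); ray(-1,0) blocked at (0,4)]
Union (6 distinct): (0,4) (1,2) (1,3) (1,5) (2,4) (3,4)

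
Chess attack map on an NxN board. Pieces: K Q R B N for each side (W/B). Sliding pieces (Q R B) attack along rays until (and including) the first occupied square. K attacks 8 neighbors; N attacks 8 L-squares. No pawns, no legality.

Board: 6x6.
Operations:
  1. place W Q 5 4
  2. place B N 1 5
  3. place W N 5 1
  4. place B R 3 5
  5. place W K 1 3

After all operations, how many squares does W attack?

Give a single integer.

Answer: 20

Derivation:
Op 1: place WQ@(5,4)
Op 2: place BN@(1,5)
Op 3: place WN@(5,1)
Op 4: place BR@(3,5)
Op 5: place WK@(1,3)
Per-piece attacks for W:
  WK@(1,3): attacks (1,4) (1,2) (2,3) (0,3) (2,4) (2,2) (0,4) (0,2)
  WN@(5,1): attacks (4,3) (3,2) (3,0)
  WQ@(5,4): attacks (5,5) (5,3) (5,2) (5,1) (4,4) (3,4) (2,4) (1,4) (0,4) (4,5) (4,3) (3,2) (2,1) (1,0) [ray(0,-1) blocked at (5,1)]
Union (20 distinct): (0,2) (0,3) (0,4) (1,0) (1,2) (1,4) (2,1) (2,2) (2,3) (2,4) (3,0) (3,2) (3,4) (4,3) (4,4) (4,5) (5,1) (5,2) (5,3) (5,5)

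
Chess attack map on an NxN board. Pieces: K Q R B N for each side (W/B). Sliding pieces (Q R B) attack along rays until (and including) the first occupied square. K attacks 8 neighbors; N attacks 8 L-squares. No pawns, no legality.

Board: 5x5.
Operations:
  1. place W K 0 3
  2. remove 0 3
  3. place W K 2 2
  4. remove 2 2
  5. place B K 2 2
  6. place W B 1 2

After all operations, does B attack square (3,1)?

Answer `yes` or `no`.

Answer: yes

Derivation:
Op 1: place WK@(0,3)
Op 2: remove (0,3)
Op 3: place WK@(2,2)
Op 4: remove (2,2)
Op 5: place BK@(2,2)
Op 6: place WB@(1,2)
Per-piece attacks for B:
  BK@(2,2): attacks (2,3) (2,1) (3,2) (1,2) (3,3) (3,1) (1,3) (1,1)
B attacks (3,1): yes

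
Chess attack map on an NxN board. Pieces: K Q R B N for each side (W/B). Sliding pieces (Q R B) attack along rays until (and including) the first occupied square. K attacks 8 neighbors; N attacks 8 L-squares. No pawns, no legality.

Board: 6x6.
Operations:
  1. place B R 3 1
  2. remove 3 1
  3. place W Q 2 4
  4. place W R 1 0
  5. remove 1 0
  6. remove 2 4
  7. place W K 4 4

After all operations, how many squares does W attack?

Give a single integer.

Op 1: place BR@(3,1)
Op 2: remove (3,1)
Op 3: place WQ@(2,4)
Op 4: place WR@(1,0)
Op 5: remove (1,0)
Op 6: remove (2,4)
Op 7: place WK@(4,4)
Per-piece attacks for W:
  WK@(4,4): attacks (4,5) (4,3) (5,4) (3,4) (5,5) (5,3) (3,5) (3,3)
Union (8 distinct): (3,3) (3,4) (3,5) (4,3) (4,5) (5,3) (5,4) (5,5)

Answer: 8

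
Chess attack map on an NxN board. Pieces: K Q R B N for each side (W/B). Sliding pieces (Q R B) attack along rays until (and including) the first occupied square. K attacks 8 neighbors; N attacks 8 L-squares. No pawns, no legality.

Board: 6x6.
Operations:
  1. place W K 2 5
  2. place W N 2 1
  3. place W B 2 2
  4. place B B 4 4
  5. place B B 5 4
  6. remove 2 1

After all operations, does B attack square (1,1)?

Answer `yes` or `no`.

Answer: no

Derivation:
Op 1: place WK@(2,5)
Op 2: place WN@(2,1)
Op 3: place WB@(2,2)
Op 4: place BB@(4,4)
Op 5: place BB@(5,4)
Op 6: remove (2,1)
Per-piece attacks for B:
  BB@(4,4): attacks (5,5) (5,3) (3,5) (3,3) (2,2) [ray(-1,-1) blocked at (2,2)]
  BB@(5,4): attacks (4,5) (4,3) (3,2) (2,1) (1,0)
B attacks (1,1): no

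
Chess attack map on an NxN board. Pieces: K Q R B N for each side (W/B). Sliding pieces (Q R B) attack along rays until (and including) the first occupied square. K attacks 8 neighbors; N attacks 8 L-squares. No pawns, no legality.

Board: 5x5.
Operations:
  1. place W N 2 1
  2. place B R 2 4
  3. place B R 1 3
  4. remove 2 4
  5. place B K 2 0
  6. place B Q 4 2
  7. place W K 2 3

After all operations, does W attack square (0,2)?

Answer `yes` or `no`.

Op 1: place WN@(2,1)
Op 2: place BR@(2,4)
Op 3: place BR@(1,3)
Op 4: remove (2,4)
Op 5: place BK@(2,0)
Op 6: place BQ@(4,2)
Op 7: place WK@(2,3)
Per-piece attacks for W:
  WN@(2,1): attacks (3,3) (4,2) (1,3) (0,2) (4,0) (0,0)
  WK@(2,3): attacks (2,4) (2,2) (3,3) (1,3) (3,4) (3,2) (1,4) (1,2)
W attacks (0,2): yes

Answer: yes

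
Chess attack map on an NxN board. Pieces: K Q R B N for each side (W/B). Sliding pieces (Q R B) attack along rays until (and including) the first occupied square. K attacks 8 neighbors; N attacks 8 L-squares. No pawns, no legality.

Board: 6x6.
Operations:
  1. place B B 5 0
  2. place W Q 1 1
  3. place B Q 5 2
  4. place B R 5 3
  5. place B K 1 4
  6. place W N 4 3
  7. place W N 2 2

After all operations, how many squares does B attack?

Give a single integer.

Op 1: place BB@(5,0)
Op 2: place WQ@(1,1)
Op 3: place BQ@(5,2)
Op 4: place BR@(5,3)
Op 5: place BK@(1,4)
Op 6: place WN@(4,3)
Op 7: place WN@(2,2)
Per-piece attacks for B:
  BK@(1,4): attacks (1,5) (1,3) (2,4) (0,4) (2,5) (2,3) (0,5) (0,3)
  BB@(5,0): attacks (4,1) (3,2) (2,3) (1,4) [ray(-1,1) blocked at (1,4)]
  BQ@(5,2): attacks (5,3) (5,1) (5,0) (4,2) (3,2) (2,2) (4,3) (4,1) (3,0) [ray(0,1) blocked at (5,3); ray(0,-1) blocked at (5,0); ray(-1,0) blocked at (2,2); ray(-1,1) blocked at (4,3)]
  BR@(5,3): attacks (5,4) (5,5) (5,2) (4,3) [ray(0,-1) blocked at (5,2); ray(-1,0) blocked at (4,3)]
Union (21 distinct): (0,3) (0,4) (0,5) (1,3) (1,4) (1,5) (2,2) (2,3) (2,4) (2,5) (3,0) (3,2) (4,1) (4,2) (4,3) (5,0) (5,1) (5,2) (5,3) (5,4) (5,5)

Answer: 21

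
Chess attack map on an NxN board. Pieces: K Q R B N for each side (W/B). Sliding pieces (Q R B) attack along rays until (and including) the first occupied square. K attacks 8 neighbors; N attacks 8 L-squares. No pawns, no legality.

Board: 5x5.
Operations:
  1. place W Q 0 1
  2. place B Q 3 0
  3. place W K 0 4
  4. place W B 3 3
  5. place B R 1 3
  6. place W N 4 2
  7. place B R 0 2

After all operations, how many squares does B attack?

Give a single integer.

Op 1: place WQ@(0,1)
Op 2: place BQ@(3,0)
Op 3: place WK@(0,4)
Op 4: place WB@(3,3)
Op 5: place BR@(1,3)
Op 6: place WN@(4,2)
Op 7: place BR@(0,2)
Per-piece attacks for B:
  BR@(0,2): attacks (0,3) (0,4) (0,1) (1,2) (2,2) (3,2) (4,2) [ray(0,1) blocked at (0,4); ray(0,-1) blocked at (0,1); ray(1,0) blocked at (4,2)]
  BR@(1,3): attacks (1,4) (1,2) (1,1) (1,0) (2,3) (3,3) (0,3) [ray(1,0) blocked at (3,3)]
  BQ@(3,0): attacks (3,1) (3,2) (3,3) (4,0) (2,0) (1,0) (0,0) (4,1) (2,1) (1,2) (0,3) [ray(0,1) blocked at (3,3)]
Union (18 distinct): (0,0) (0,1) (0,3) (0,4) (1,0) (1,1) (1,2) (1,4) (2,0) (2,1) (2,2) (2,3) (3,1) (3,2) (3,3) (4,0) (4,1) (4,2)

Answer: 18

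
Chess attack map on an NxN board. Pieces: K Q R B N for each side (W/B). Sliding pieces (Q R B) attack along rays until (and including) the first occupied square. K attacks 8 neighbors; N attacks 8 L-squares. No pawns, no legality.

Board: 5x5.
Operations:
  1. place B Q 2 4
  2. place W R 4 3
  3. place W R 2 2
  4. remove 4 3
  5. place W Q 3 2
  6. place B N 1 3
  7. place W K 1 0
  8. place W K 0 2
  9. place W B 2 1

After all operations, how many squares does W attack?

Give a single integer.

Answer: 22

Derivation:
Op 1: place BQ@(2,4)
Op 2: place WR@(4,3)
Op 3: place WR@(2,2)
Op 4: remove (4,3)
Op 5: place WQ@(3,2)
Op 6: place BN@(1,3)
Op 7: place WK@(1,0)
Op 8: place WK@(0,2)
Op 9: place WB@(2,1)
Per-piece attacks for W:
  WK@(0,2): attacks (0,3) (0,1) (1,2) (1,3) (1,1)
  WK@(1,0): attacks (1,1) (2,0) (0,0) (2,1) (0,1)
  WB@(2,1): attacks (3,2) (3,0) (1,2) (0,3) (1,0) [ray(1,1) blocked at (3,2); ray(-1,-1) blocked at (1,0)]
  WR@(2,2): attacks (2,3) (2,4) (2,1) (3,2) (1,2) (0,2) [ray(0,1) blocked at (2,4); ray(0,-1) blocked at (2,1); ray(1,0) blocked at (3,2); ray(-1,0) blocked at (0,2)]
  WQ@(3,2): attacks (3,3) (3,4) (3,1) (3,0) (4,2) (2,2) (4,3) (4,1) (2,3) (1,4) (2,1) [ray(-1,0) blocked at (2,2); ray(-1,-1) blocked at (2,1)]
Union (22 distinct): (0,0) (0,1) (0,2) (0,3) (1,0) (1,1) (1,2) (1,3) (1,4) (2,0) (2,1) (2,2) (2,3) (2,4) (3,0) (3,1) (3,2) (3,3) (3,4) (4,1) (4,2) (4,3)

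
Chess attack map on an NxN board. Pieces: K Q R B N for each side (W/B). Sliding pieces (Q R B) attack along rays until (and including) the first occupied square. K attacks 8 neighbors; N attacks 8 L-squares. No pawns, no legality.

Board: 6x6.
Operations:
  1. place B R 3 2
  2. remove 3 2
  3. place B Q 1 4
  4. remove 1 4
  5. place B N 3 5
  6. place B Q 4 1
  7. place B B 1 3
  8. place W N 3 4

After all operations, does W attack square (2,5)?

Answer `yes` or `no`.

Answer: no

Derivation:
Op 1: place BR@(3,2)
Op 2: remove (3,2)
Op 3: place BQ@(1,4)
Op 4: remove (1,4)
Op 5: place BN@(3,5)
Op 6: place BQ@(4,1)
Op 7: place BB@(1,3)
Op 8: place WN@(3,4)
Per-piece attacks for W:
  WN@(3,4): attacks (5,5) (1,5) (4,2) (5,3) (2,2) (1,3)
W attacks (2,5): no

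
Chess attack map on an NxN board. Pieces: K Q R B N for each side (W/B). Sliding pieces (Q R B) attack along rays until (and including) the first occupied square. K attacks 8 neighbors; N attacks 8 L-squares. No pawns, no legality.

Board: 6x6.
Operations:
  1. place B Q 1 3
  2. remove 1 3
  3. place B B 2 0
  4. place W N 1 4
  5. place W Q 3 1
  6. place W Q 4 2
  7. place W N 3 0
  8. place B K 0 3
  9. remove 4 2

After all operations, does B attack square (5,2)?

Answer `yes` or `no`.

Op 1: place BQ@(1,3)
Op 2: remove (1,3)
Op 3: place BB@(2,0)
Op 4: place WN@(1,4)
Op 5: place WQ@(3,1)
Op 6: place WQ@(4,2)
Op 7: place WN@(3,0)
Op 8: place BK@(0,3)
Op 9: remove (4,2)
Per-piece attacks for B:
  BK@(0,3): attacks (0,4) (0,2) (1,3) (1,4) (1,2)
  BB@(2,0): attacks (3,1) (1,1) (0,2) [ray(1,1) blocked at (3,1)]
B attacks (5,2): no

Answer: no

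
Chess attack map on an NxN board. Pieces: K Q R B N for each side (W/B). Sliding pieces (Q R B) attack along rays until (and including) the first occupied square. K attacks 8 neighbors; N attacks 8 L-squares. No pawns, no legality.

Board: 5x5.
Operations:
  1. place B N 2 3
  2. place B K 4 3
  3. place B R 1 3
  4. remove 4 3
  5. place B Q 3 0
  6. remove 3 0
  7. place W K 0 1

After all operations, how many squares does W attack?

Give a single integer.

Answer: 5

Derivation:
Op 1: place BN@(2,3)
Op 2: place BK@(4,3)
Op 3: place BR@(1,3)
Op 4: remove (4,3)
Op 5: place BQ@(3,0)
Op 6: remove (3,0)
Op 7: place WK@(0,1)
Per-piece attacks for W:
  WK@(0,1): attacks (0,2) (0,0) (1,1) (1,2) (1,0)
Union (5 distinct): (0,0) (0,2) (1,0) (1,1) (1,2)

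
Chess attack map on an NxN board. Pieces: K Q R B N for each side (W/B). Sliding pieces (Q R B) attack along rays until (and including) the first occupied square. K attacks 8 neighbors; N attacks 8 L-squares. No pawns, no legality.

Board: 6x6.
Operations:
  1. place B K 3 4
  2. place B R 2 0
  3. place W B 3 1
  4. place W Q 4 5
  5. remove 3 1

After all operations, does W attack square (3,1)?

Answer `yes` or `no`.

Answer: no

Derivation:
Op 1: place BK@(3,4)
Op 2: place BR@(2,0)
Op 3: place WB@(3,1)
Op 4: place WQ@(4,5)
Op 5: remove (3,1)
Per-piece attacks for W:
  WQ@(4,5): attacks (4,4) (4,3) (4,2) (4,1) (4,0) (5,5) (3,5) (2,5) (1,5) (0,5) (5,4) (3,4) [ray(-1,-1) blocked at (3,4)]
W attacks (3,1): no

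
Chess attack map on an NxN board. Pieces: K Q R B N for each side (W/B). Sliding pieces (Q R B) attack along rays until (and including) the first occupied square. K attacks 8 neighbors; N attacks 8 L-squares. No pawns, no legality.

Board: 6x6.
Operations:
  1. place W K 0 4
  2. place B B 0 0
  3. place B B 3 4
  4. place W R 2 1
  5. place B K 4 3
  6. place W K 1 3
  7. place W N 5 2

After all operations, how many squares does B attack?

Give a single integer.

Answer: 17

Derivation:
Op 1: place WK@(0,4)
Op 2: place BB@(0,0)
Op 3: place BB@(3,4)
Op 4: place WR@(2,1)
Op 5: place BK@(4,3)
Op 6: place WK@(1,3)
Op 7: place WN@(5,2)
Per-piece attacks for B:
  BB@(0,0): attacks (1,1) (2,2) (3,3) (4,4) (5,5)
  BB@(3,4): attacks (4,5) (4,3) (2,5) (2,3) (1,2) (0,1) [ray(1,-1) blocked at (4,3)]
  BK@(4,3): attacks (4,4) (4,2) (5,3) (3,3) (5,4) (5,2) (3,4) (3,2)
Union (17 distinct): (0,1) (1,1) (1,2) (2,2) (2,3) (2,5) (3,2) (3,3) (3,4) (4,2) (4,3) (4,4) (4,5) (5,2) (5,3) (5,4) (5,5)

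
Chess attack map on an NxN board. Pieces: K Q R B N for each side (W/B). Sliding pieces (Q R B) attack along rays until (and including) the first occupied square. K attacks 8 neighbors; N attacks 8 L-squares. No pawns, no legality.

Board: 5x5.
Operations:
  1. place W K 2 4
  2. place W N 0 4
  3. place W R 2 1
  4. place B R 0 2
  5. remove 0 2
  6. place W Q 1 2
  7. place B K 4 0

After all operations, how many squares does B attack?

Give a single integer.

Op 1: place WK@(2,4)
Op 2: place WN@(0,4)
Op 3: place WR@(2,1)
Op 4: place BR@(0,2)
Op 5: remove (0,2)
Op 6: place WQ@(1,2)
Op 7: place BK@(4,0)
Per-piece attacks for B:
  BK@(4,0): attacks (4,1) (3,0) (3,1)
Union (3 distinct): (3,0) (3,1) (4,1)

Answer: 3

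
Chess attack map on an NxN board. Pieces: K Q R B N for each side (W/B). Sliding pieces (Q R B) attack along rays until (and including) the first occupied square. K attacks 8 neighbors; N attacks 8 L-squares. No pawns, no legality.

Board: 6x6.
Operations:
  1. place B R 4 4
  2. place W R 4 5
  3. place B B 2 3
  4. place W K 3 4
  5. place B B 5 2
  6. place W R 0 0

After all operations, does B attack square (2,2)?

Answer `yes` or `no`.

Answer: no

Derivation:
Op 1: place BR@(4,4)
Op 2: place WR@(4,5)
Op 3: place BB@(2,3)
Op 4: place WK@(3,4)
Op 5: place BB@(5,2)
Op 6: place WR@(0,0)
Per-piece attacks for B:
  BB@(2,3): attacks (3,4) (3,2) (4,1) (5,0) (1,4) (0,5) (1,2) (0,1) [ray(1,1) blocked at (3,4)]
  BR@(4,4): attacks (4,5) (4,3) (4,2) (4,1) (4,0) (5,4) (3,4) [ray(0,1) blocked at (4,5); ray(-1,0) blocked at (3,4)]
  BB@(5,2): attacks (4,3) (3,4) (4,1) (3,0) [ray(-1,1) blocked at (3,4)]
B attacks (2,2): no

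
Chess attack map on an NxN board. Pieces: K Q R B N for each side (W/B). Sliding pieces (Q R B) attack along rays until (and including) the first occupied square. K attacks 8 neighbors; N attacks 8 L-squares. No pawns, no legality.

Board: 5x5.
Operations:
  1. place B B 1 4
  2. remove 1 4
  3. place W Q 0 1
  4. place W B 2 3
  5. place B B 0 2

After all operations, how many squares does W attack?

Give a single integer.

Op 1: place BB@(1,4)
Op 2: remove (1,4)
Op 3: place WQ@(0,1)
Op 4: place WB@(2,3)
Op 5: place BB@(0,2)
Per-piece attacks for W:
  WQ@(0,1): attacks (0,2) (0,0) (1,1) (2,1) (3,1) (4,1) (1,2) (2,3) (1,0) [ray(0,1) blocked at (0,2); ray(1,1) blocked at (2,3)]
  WB@(2,3): attacks (3,4) (3,2) (4,1) (1,4) (1,2) (0,1) [ray(-1,-1) blocked at (0,1)]
Union (13 distinct): (0,0) (0,1) (0,2) (1,0) (1,1) (1,2) (1,4) (2,1) (2,3) (3,1) (3,2) (3,4) (4,1)

Answer: 13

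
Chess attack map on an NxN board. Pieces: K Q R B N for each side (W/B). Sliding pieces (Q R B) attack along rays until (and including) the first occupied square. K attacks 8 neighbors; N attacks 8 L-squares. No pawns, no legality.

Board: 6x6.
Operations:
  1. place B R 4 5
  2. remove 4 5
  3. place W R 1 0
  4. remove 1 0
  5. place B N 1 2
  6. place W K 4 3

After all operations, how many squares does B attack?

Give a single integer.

Op 1: place BR@(4,5)
Op 2: remove (4,5)
Op 3: place WR@(1,0)
Op 4: remove (1,0)
Op 5: place BN@(1,2)
Op 6: place WK@(4,3)
Per-piece attacks for B:
  BN@(1,2): attacks (2,4) (3,3) (0,4) (2,0) (3,1) (0,0)
Union (6 distinct): (0,0) (0,4) (2,0) (2,4) (3,1) (3,3)

Answer: 6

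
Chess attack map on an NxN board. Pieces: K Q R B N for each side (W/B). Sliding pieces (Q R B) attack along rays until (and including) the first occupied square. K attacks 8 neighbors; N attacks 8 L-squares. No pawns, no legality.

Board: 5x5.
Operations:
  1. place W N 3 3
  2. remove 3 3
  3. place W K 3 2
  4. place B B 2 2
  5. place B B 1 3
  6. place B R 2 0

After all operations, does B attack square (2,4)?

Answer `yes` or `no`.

Op 1: place WN@(3,3)
Op 2: remove (3,3)
Op 3: place WK@(3,2)
Op 4: place BB@(2,2)
Op 5: place BB@(1,3)
Op 6: place BR@(2,0)
Per-piece attacks for B:
  BB@(1,3): attacks (2,4) (2,2) (0,4) (0,2) [ray(1,-1) blocked at (2,2)]
  BR@(2,0): attacks (2,1) (2,2) (3,0) (4,0) (1,0) (0,0) [ray(0,1) blocked at (2,2)]
  BB@(2,2): attacks (3,3) (4,4) (3,1) (4,0) (1,3) (1,1) (0,0) [ray(-1,1) blocked at (1,3)]
B attacks (2,4): yes

Answer: yes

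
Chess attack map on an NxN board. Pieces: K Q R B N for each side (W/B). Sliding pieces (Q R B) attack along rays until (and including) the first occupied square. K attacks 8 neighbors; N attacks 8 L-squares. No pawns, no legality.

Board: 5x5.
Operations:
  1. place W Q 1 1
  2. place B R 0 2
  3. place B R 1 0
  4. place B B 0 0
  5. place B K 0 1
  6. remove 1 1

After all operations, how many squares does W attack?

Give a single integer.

Op 1: place WQ@(1,1)
Op 2: place BR@(0,2)
Op 3: place BR@(1,0)
Op 4: place BB@(0,0)
Op 5: place BK@(0,1)
Op 6: remove (1,1)
Per-piece attacks for W:
Union (0 distinct): (none)

Answer: 0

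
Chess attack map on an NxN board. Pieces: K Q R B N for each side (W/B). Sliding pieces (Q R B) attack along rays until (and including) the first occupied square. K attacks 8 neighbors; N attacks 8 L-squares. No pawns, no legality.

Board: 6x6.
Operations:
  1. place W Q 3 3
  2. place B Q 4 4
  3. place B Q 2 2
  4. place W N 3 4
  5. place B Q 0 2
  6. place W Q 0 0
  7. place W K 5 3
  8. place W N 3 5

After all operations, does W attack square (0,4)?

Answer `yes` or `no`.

Answer: no

Derivation:
Op 1: place WQ@(3,3)
Op 2: place BQ@(4,4)
Op 3: place BQ@(2,2)
Op 4: place WN@(3,4)
Op 5: place BQ@(0,2)
Op 6: place WQ@(0,0)
Op 7: place WK@(5,3)
Op 8: place WN@(3,5)
Per-piece attacks for W:
  WQ@(0,0): attacks (0,1) (0,2) (1,0) (2,0) (3,0) (4,0) (5,0) (1,1) (2,2) [ray(0,1) blocked at (0,2); ray(1,1) blocked at (2,2)]
  WQ@(3,3): attacks (3,4) (3,2) (3,1) (3,0) (4,3) (5,3) (2,3) (1,3) (0,3) (4,4) (4,2) (5,1) (2,4) (1,5) (2,2) [ray(0,1) blocked at (3,4); ray(1,0) blocked at (5,3); ray(1,1) blocked at (4,4); ray(-1,-1) blocked at (2,2)]
  WN@(3,4): attacks (5,5) (1,5) (4,2) (5,3) (2,2) (1,3)
  WN@(3,5): attacks (4,3) (5,4) (2,3) (1,4)
  WK@(5,3): attacks (5,4) (5,2) (4,3) (4,4) (4,2)
W attacks (0,4): no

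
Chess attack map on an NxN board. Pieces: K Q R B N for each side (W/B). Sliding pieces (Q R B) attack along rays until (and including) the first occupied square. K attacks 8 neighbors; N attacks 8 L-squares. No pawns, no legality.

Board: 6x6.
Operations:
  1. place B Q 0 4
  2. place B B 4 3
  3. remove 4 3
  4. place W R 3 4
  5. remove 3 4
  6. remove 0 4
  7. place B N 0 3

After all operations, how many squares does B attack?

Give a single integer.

Answer: 4

Derivation:
Op 1: place BQ@(0,4)
Op 2: place BB@(4,3)
Op 3: remove (4,3)
Op 4: place WR@(3,4)
Op 5: remove (3,4)
Op 6: remove (0,4)
Op 7: place BN@(0,3)
Per-piece attacks for B:
  BN@(0,3): attacks (1,5) (2,4) (1,1) (2,2)
Union (4 distinct): (1,1) (1,5) (2,2) (2,4)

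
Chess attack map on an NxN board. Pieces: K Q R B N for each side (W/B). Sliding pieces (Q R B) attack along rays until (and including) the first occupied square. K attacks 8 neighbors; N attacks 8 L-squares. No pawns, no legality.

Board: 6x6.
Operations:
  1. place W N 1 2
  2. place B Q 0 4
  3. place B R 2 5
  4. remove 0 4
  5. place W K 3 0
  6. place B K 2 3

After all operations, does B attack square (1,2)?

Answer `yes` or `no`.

Answer: yes

Derivation:
Op 1: place WN@(1,2)
Op 2: place BQ@(0,4)
Op 3: place BR@(2,5)
Op 4: remove (0,4)
Op 5: place WK@(3,0)
Op 6: place BK@(2,3)
Per-piece attacks for B:
  BK@(2,3): attacks (2,4) (2,2) (3,3) (1,3) (3,4) (3,2) (1,4) (1,2)
  BR@(2,5): attacks (2,4) (2,3) (3,5) (4,5) (5,5) (1,5) (0,5) [ray(0,-1) blocked at (2,3)]
B attacks (1,2): yes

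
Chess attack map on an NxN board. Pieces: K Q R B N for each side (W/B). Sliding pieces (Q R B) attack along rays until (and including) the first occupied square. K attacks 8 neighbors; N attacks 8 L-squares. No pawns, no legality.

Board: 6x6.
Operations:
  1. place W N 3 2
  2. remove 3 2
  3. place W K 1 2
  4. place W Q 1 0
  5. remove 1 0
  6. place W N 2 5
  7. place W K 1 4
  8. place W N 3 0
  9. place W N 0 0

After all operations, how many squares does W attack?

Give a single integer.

Answer: 18

Derivation:
Op 1: place WN@(3,2)
Op 2: remove (3,2)
Op 3: place WK@(1,2)
Op 4: place WQ@(1,0)
Op 5: remove (1,0)
Op 6: place WN@(2,5)
Op 7: place WK@(1,4)
Op 8: place WN@(3,0)
Op 9: place WN@(0,0)
Per-piece attacks for W:
  WN@(0,0): attacks (1,2) (2,1)
  WK@(1,2): attacks (1,3) (1,1) (2,2) (0,2) (2,3) (2,1) (0,3) (0,1)
  WK@(1,4): attacks (1,5) (1,3) (2,4) (0,4) (2,5) (2,3) (0,5) (0,3)
  WN@(2,5): attacks (3,3) (4,4) (1,3) (0,4)
  WN@(3,0): attacks (4,2) (5,1) (2,2) (1,1)
Union (18 distinct): (0,1) (0,2) (0,3) (0,4) (0,5) (1,1) (1,2) (1,3) (1,5) (2,1) (2,2) (2,3) (2,4) (2,5) (3,3) (4,2) (4,4) (5,1)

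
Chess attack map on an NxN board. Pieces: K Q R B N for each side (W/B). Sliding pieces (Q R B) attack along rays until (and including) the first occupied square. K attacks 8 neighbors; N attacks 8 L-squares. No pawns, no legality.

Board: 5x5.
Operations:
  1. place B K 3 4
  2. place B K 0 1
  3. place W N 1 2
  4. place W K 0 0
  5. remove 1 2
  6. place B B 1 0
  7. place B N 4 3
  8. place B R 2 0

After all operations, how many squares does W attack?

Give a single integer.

Op 1: place BK@(3,4)
Op 2: place BK@(0,1)
Op 3: place WN@(1,2)
Op 4: place WK@(0,0)
Op 5: remove (1,2)
Op 6: place BB@(1,0)
Op 7: place BN@(4,3)
Op 8: place BR@(2,0)
Per-piece attacks for W:
  WK@(0,0): attacks (0,1) (1,0) (1,1)
Union (3 distinct): (0,1) (1,0) (1,1)

Answer: 3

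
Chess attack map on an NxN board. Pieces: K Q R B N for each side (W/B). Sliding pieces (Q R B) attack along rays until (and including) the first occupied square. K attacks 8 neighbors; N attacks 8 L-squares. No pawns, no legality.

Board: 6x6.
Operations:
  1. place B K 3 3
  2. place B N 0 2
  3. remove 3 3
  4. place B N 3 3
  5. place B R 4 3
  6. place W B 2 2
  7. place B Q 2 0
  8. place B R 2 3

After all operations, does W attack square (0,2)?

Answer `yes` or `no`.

Answer: no

Derivation:
Op 1: place BK@(3,3)
Op 2: place BN@(0,2)
Op 3: remove (3,3)
Op 4: place BN@(3,3)
Op 5: place BR@(4,3)
Op 6: place WB@(2,2)
Op 7: place BQ@(2,0)
Op 8: place BR@(2,3)
Per-piece attacks for W:
  WB@(2,2): attacks (3,3) (3,1) (4,0) (1,3) (0,4) (1,1) (0,0) [ray(1,1) blocked at (3,3)]
W attacks (0,2): no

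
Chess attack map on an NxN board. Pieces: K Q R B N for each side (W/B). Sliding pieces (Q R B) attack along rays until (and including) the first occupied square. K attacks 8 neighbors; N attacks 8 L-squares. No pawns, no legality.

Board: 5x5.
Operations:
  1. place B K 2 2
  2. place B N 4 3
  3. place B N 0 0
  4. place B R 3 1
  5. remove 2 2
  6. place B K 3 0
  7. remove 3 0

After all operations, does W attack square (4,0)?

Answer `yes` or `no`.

Op 1: place BK@(2,2)
Op 2: place BN@(4,3)
Op 3: place BN@(0,0)
Op 4: place BR@(3,1)
Op 5: remove (2,2)
Op 6: place BK@(3,0)
Op 7: remove (3,0)
Per-piece attacks for W:
W attacks (4,0): no

Answer: no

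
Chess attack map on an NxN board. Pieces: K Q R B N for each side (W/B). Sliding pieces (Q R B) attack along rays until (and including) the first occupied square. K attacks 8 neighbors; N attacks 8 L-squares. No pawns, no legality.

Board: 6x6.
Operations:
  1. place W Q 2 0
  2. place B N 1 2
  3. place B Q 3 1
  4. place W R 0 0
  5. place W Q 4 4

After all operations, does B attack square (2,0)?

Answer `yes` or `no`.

Op 1: place WQ@(2,0)
Op 2: place BN@(1,2)
Op 3: place BQ@(3,1)
Op 4: place WR@(0,0)
Op 5: place WQ@(4,4)
Per-piece attacks for B:
  BN@(1,2): attacks (2,4) (3,3) (0,4) (2,0) (3,1) (0,0)
  BQ@(3,1): attacks (3,2) (3,3) (3,4) (3,5) (3,0) (4,1) (5,1) (2,1) (1,1) (0,1) (4,2) (5,3) (4,0) (2,2) (1,3) (0,4) (2,0) [ray(-1,-1) blocked at (2,0)]
B attacks (2,0): yes

Answer: yes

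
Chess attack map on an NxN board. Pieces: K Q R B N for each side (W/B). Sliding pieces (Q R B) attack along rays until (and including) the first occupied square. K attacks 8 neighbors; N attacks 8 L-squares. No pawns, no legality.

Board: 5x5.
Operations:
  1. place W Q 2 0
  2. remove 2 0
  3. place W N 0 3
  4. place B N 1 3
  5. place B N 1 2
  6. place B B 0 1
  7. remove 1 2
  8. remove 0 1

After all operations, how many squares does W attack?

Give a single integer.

Answer: 3

Derivation:
Op 1: place WQ@(2,0)
Op 2: remove (2,0)
Op 3: place WN@(0,3)
Op 4: place BN@(1,3)
Op 5: place BN@(1,2)
Op 6: place BB@(0,1)
Op 7: remove (1,2)
Op 8: remove (0,1)
Per-piece attacks for W:
  WN@(0,3): attacks (2,4) (1,1) (2,2)
Union (3 distinct): (1,1) (2,2) (2,4)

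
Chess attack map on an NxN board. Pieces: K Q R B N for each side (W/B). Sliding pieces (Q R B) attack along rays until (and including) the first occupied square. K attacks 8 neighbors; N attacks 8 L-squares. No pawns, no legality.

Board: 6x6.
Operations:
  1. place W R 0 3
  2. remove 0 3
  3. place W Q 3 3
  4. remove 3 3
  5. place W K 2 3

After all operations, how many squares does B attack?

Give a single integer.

Op 1: place WR@(0,3)
Op 2: remove (0,3)
Op 3: place WQ@(3,3)
Op 4: remove (3,3)
Op 5: place WK@(2,3)
Per-piece attacks for B:
Union (0 distinct): (none)

Answer: 0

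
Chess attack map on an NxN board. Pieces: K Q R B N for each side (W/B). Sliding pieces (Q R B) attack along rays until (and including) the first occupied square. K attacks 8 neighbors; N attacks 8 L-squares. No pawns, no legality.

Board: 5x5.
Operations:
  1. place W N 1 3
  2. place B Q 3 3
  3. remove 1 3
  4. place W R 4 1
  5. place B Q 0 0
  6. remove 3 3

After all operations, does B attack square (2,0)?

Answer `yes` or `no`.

Op 1: place WN@(1,3)
Op 2: place BQ@(3,3)
Op 3: remove (1,3)
Op 4: place WR@(4,1)
Op 5: place BQ@(0,0)
Op 6: remove (3,3)
Per-piece attacks for B:
  BQ@(0,0): attacks (0,1) (0,2) (0,3) (0,4) (1,0) (2,0) (3,0) (4,0) (1,1) (2,2) (3,3) (4,4)
B attacks (2,0): yes

Answer: yes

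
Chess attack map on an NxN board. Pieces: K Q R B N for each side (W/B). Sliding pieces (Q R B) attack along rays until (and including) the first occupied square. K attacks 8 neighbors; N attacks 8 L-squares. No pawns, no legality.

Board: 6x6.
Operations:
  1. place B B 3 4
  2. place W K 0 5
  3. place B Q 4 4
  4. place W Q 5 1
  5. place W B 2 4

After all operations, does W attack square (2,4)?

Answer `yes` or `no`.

Answer: yes

Derivation:
Op 1: place BB@(3,4)
Op 2: place WK@(0,5)
Op 3: place BQ@(4,4)
Op 4: place WQ@(5,1)
Op 5: place WB@(2,4)
Per-piece attacks for W:
  WK@(0,5): attacks (0,4) (1,5) (1,4)
  WB@(2,4): attacks (3,5) (3,3) (4,2) (5,1) (1,5) (1,3) (0,2) [ray(1,-1) blocked at (5,1)]
  WQ@(5,1): attacks (5,2) (5,3) (5,4) (5,5) (5,0) (4,1) (3,1) (2,1) (1,1) (0,1) (4,2) (3,3) (2,4) (4,0) [ray(-1,1) blocked at (2,4)]
W attacks (2,4): yes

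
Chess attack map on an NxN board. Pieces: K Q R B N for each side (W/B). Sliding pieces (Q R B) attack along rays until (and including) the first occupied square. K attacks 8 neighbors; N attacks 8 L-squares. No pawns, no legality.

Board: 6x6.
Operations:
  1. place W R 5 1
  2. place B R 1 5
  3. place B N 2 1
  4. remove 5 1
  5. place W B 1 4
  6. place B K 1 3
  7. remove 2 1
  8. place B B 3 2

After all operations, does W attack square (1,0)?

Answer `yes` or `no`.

Op 1: place WR@(5,1)
Op 2: place BR@(1,5)
Op 3: place BN@(2,1)
Op 4: remove (5,1)
Op 5: place WB@(1,4)
Op 6: place BK@(1,3)
Op 7: remove (2,1)
Op 8: place BB@(3,2)
Per-piece attacks for W:
  WB@(1,4): attacks (2,5) (2,3) (3,2) (0,5) (0,3) [ray(1,-1) blocked at (3,2)]
W attacks (1,0): no

Answer: no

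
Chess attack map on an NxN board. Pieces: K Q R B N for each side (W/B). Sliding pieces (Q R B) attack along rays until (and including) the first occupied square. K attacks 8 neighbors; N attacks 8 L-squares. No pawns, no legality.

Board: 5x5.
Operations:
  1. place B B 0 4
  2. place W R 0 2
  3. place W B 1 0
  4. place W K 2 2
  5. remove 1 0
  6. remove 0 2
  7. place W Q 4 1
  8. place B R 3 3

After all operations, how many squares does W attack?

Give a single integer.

Op 1: place BB@(0,4)
Op 2: place WR@(0,2)
Op 3: place WB@(1,0)
Op 4: place WK@(2,2)
Op 5: remove (1,0)
Op 6: remove (0,2)
Op 7: place WQ@(4,1)
Op 8: place BR@(3,3)
Per-piece attacks for W:
  WK@(2,2): attacks (2,3) (2,1) (3,2) (1,2) (3,3) (3,1) (1,3) (1,1)
  WQ@(4,1): attacks (4,2) (4,3) (4,4) (4,0) (3,1) (2,1) (1,1) (0,1) (3,2) (2,3) (1,4) (3,0)
Union (15 distinct): (0,1) (1,1) (1,2) (1,3) (1,4) (2,1) (2,3) (3,0) (3,1) (3,2) (3,3) (4,0) (4,2) (4,3) (4,4)

Answer: 15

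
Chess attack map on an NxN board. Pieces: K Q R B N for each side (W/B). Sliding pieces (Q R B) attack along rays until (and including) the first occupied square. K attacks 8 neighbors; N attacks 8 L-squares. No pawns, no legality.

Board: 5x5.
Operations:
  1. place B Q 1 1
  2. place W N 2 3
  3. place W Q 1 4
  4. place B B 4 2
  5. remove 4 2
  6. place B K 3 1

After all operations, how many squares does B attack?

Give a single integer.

Op 1: place BQ@(1,1)
Op 2: place WN@(2,3)
Op 3: place WQ@(1,4)
Op 4: place BB@(4,2)
Op 5: remove (4,2)
Op 6: place BK@(3,1)
Per-piece attacks for B:
  BQ@(1,1): attacks (1,2) (1,3) (1,4) (1,0) (2,1) (3,1) (0,1) (2,2) (3,3) (4,4) (2,0) (0,2) (0,0) [ray(0,1) blocked at (1,4); ray(1,0) blocked at (3,1)]
  BK@(3,1): attacks (3,2) (3,0) (4,1) (2,1) (4,2) (4,0) (2,2) (2,0)
Union (18 distinct): (0,0) (0,1) (0,2) (1,0) (1,2) (1,3) (1,4) (2,0) (2,1) (2,2) (3,0) (3,1) (3,2) (3,3) (4,0) (4,1) (4,2) (4,4)

Answer: 18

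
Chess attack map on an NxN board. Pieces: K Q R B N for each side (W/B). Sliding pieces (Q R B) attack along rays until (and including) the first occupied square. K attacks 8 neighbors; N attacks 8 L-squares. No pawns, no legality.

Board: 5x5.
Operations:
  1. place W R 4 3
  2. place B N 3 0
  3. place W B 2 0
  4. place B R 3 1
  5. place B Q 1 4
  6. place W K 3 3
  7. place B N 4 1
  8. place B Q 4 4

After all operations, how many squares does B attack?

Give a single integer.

Op 1: place WR@(4,3)
Op 2: place BN@(3,0)
Op 3: place WB@(2,0)
Op 4: place BR@(3,1)
Op 5: place BQ@(1,4)
Op 6: place WK@(3,3)
Op 7: place BN@(4,1)
Op 8: place BQ@(4,4)
Per-piece attacks for B:
  BQ@(1,4): attacks (1,3) (1,2) (1,1) (1,0) (2,4) (3,4) (4,4) (0,4) (2,3) (3,2) (4,1) (0,3) [ray(1,0) blocked at (4,4); ray(1,-1) blocked at (4,1)]
  BN@(3,0): attacks (4,2) (2,2) (1,1)
  BR@(3,1): attacks (3,2) (3,3) (3,0) (4,1) (2,1) (1,1) (0,1) [ray(0,1) blocked at (3,3); ray(0,-1) blocked at (3,0); ray(1,0) blocked at (4,1)]
  BN@(4,1): attacks (3,3) (2,2) (2,0)
  BQ@(4,4): attacks (4,3) (3,4) (2,4) (1,4) (3,3) [ray(0,-1) blocked at (4,3); ray(-1,0) blocked at (1,4); ray(-1,-1) blocked at (3,3)]
Union (21 distinct): (0,1) (0,3) (0,4) (1,0) (1,1) (1,2) (1,3) (1,4) (2,0) (2,1) (2,2) (2,3) (2,4) (3,0) (3,2) (3,3) (3,4) (4,1) (4,2) (4,3) (4,4)

Answer: 21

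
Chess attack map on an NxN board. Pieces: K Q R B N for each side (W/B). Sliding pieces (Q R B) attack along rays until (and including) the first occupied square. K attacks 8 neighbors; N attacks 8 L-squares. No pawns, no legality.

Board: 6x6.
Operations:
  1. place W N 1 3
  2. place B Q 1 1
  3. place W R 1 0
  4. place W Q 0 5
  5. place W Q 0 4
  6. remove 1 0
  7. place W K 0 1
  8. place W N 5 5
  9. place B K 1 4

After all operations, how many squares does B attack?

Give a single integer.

Op 1: place WN@(1,3)
Op 2: place BQ@(1,1)
Op 3: place WR@(1,0)
Op 4: place WQ@(0,5)
Op 5: place WQ@(0,4)
Op 6: remove (1,0)
Op 7: place WK@(0,1)
Op 8: place WN@(5,5)
Op 9: place BK@(1,4)
Per-piece attacks for B:
  BQ@(1,1): attacks (1,2) (1,3) (1,0) (2,1) (3,1) (4,1) (5,1) (0,1) (2,2) (3,3) (4,4) (5,5) (2,0) (0,2) (0,0) [ray(0,1) blocked at (1,3); ray(-1,0) blocked at (0,1); ray(1,1) blocked at (5,5)]
  BK@(1,4): attacks (1,5) (1,3) (2,4) (0,4) (2,5) (2,3) (0,5) (0,3)
Union (22 distinct): (0,0) (0,1) (0,2) (0,3) (0,4) (0,5) (1,0) (1,2) (1,3) (1,5) (2,0) (2,1) (2,2) (2,3) (2,4) (2,5) (3,1) (3,3) (4,1) (4,4) (5,1) (5,5)

Answer: 22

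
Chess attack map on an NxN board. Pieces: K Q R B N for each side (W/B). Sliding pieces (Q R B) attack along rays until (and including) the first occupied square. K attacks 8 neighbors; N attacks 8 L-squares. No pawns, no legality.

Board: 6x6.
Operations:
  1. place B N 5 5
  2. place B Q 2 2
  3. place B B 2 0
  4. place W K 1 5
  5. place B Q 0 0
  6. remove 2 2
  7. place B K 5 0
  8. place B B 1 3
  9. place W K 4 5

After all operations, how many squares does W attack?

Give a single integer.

Op 1: place BN@(5,5)
Op 2: place BQ@(2,2)
Op 3: place BB@(2,0)
Op 4: place WK@(1,5)
Op 5: place BQ@(0,0)
Op 6: remove (2,2)
Op 7: place BK@(5,0)
Op 8: place BB@(1,3)
Op 9: place WK@(4,5)
Per-piece attacks for W:
  WK@(1,5): attacks (1,4) (2,5) (0,5) (2,4) (0,4)
  WK@(4,5): attacks (4,4) (5,5) (3,5) (5,4) (3,4)
Union (10 distinct): (0,4) (0,5) (1,4) (2,4) (2,5) (3,4) (3,5) (4,4) (5,4) (5,5)

Answer: 10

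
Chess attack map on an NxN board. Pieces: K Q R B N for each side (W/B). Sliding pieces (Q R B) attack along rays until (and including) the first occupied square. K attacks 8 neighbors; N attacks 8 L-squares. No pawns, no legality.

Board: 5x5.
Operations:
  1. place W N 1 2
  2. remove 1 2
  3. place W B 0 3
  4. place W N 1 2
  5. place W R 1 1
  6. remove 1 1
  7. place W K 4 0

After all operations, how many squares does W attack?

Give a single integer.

Answer: 10

Derivation:
Op 1: place WN@(1,2)
Op 2: remove (1,2)
Op 3: place WB@(0,3)
Op 4: place WN@(1,2)
Op 5: place WR@(1,1)
Op 6: remove (1,1)
Op 7: place WK@(4,0)
Per-piece attacks for W:
  WB@(0,3): attacks (1,4) (1,2) [ray(1,-1) blocked at (1,2)]
  WN@(1,2): attacks (2,4) (3,3) (0,4) (2,0) (3,1) (0,0)
  WK@(4,0): attacks (4,1) (3,0) (3,1)
Union (10 distinct): (0,0) (0,4) (1,2) (1,4) (2,0) (2,4) (3,0) (3,1) (3,3) (4,1)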